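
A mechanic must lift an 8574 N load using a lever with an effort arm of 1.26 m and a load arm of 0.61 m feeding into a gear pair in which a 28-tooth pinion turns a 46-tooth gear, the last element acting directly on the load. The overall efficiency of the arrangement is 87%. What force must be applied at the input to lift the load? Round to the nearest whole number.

Lever MA = effort arm / load arm = 1.26/0.61 = 2.0656.
Gear pair MA = 46/28 = 1.6429.
Combined ideal MA = 2.0656 × 1.6429 = 3.3934.
Actual MA = 3.3934 × 0.87 = 2.9523.
Effort = load / actual MA = 8574 / 2.9523 = 2904.2 N.

2904 N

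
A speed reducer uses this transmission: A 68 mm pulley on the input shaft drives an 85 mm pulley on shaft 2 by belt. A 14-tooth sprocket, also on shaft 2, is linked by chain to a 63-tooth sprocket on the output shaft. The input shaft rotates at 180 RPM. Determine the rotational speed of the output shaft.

belt 85/68 = 1.25 → 180/1.25 = 144 RPM
chain 63/14 = 4.5 → 144/4.5 = 32 RPM

32 RPM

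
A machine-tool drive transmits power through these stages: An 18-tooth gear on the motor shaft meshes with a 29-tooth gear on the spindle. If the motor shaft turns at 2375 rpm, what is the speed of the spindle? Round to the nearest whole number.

Gear mesh: ratio = 29/18 = 1.6111, so the spindle turns at 2375 / 1.6111 = 1474.1 rpm.

1474 rpm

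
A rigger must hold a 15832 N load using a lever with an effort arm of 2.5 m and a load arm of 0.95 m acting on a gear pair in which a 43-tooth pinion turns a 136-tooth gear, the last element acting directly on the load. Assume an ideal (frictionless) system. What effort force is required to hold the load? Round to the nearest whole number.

Lever MA = effort arm / load arm = 2.5/0.95 = 2.6316.
Gear pair MA = 136/43 = 3.1628.
Combined ideal MA = 2.6316 × 3.1628 = 8.3231.
Effort = load / MA = 15832 / 8.3231 = 1902.2 N.

1902 N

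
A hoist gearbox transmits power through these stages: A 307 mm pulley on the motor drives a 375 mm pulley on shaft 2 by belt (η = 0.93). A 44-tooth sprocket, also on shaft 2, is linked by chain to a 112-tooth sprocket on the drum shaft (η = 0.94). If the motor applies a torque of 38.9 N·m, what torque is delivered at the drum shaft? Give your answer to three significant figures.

106 N·m

Belt: ratio = 375/307 = 1.2215; torque at shaft 2 = 38.9 × 1.2215 × 0.93 = 44.19 N·m.
Chain: ratio = 112/44 = 2.5455; torque at the drum shaft = 44.19 × 2.5455 × 0.94 = 105.73 N·m.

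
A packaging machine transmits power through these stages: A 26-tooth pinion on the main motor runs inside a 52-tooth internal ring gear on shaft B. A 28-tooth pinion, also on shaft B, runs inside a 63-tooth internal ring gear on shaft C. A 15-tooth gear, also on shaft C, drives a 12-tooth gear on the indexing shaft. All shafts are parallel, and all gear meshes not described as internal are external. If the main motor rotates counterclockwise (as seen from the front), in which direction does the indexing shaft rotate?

the main motor → shaft B: internal mesh, same direction → CCW.
shaft B → shaft C: internal mesh, same direction → CCW.
shaft C → the indexing shaft: external mesh, 1 reversal → CW.
1 reversal in total — an odd number — so the indexing shaft turns opposite to the main motor.

clockwise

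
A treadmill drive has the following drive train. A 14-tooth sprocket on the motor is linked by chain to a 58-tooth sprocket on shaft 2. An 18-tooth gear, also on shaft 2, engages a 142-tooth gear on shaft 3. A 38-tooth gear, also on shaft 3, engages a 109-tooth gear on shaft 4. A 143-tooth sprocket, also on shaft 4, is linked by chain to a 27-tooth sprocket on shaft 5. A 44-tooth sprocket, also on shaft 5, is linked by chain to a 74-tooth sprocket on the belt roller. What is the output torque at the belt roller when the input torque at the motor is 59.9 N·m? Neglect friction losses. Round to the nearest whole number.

Chain: ratio = 58/14 = 4.1429; torque at shaft 2 = 59.9 × 4.1429 = 248.16 N·m.
Gear mesh: ratio = 142/18 = 7.8889; torque at shaft 3 = 248.16 × 7.8889 = 1957.7 N·m.
Gear mesh: ratio = 109/38 = 2.8684; torque at shaft 4 = 1957.7 × 2.8684 = 5615.5 N·m.
Chain: ratio = 27/143 = 0.18881; torque at shaft 5 = 5615.5 × 0.18881 = 1060.3 N·m.
Chain: ratio = 74/44 = 1.6818; torque at the belt roller = 1060.3 × 1.6818 = 1783.2 N·m.

1783 N·m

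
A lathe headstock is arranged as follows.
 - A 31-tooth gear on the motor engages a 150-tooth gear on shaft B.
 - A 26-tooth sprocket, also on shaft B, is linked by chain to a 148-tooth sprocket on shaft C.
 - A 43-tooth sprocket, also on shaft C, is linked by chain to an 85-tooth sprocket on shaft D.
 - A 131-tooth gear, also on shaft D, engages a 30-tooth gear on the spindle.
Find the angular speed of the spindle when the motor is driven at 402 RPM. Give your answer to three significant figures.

32.2 RPM

gear mesh 150/31 = 4.8387 → 402/4.8387 = 83.08 RPM
chain 148/26 = 5.6923 → 83.08/5.6923 = 14.595 RPM
chain 85/43 = 1.9767 → 14.595/1.9767 = 7.3834 RPM
gear mesh 30/131 = 0.22901 → 7.3834/0.22901 = 32.241 RPM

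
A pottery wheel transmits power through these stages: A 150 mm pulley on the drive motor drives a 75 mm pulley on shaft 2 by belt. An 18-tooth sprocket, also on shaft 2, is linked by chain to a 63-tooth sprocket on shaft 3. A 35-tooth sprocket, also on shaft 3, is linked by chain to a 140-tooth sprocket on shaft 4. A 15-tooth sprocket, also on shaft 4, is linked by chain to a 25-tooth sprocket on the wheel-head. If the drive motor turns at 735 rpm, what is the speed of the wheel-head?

Belt: ratio = 75/150 = 0.5, so shaft 2 turns at 735 / 0.5 = 1470 rpm.
Chain: ratio = 63/18 = 3.5, so shaft 3 turns at 1470 / 3.5 = 420 rpm.
Chain: ratio = 140/35 = 4, so shaft 4 turns at 420 / 4 = 105 rpm.
Chain: ratio = 25/15 = 1.6667, so the wheel-head turns at 105 / 1.6667 = 63 rpm.

63 rpm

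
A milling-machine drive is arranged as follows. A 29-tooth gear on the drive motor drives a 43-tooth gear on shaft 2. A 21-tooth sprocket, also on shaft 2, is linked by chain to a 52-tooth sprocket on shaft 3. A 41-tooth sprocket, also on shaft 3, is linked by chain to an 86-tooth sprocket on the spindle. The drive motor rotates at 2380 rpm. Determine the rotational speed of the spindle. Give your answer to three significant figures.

the drive motor → shaft 2 (gear mesh, 43/29): 2380 ÷ 1.4828 = 1605.1 rpm
shaft 2 → shaft 3 (chain, 52/21): 1605.1 ÷ 2.4762 = 648.22 rpm
shaft 3 → the spindle (chain, 86/41): 648.22 ÷ 2.0976 = 309.04 rpm

309 rpm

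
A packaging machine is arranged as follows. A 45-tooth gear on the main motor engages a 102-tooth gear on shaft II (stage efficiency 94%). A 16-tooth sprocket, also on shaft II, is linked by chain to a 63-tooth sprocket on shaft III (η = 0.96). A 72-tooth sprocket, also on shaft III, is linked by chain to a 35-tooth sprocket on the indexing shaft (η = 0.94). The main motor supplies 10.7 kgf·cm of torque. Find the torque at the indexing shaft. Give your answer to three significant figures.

39.4 kgf·cm

gear mesh 102/45 = 2.2667 → τ = 10.7·2.2667·0.94 = 22.798 kgf·cm
chain 63/16 = 3.9375 → τ = 22.798·3.9375·0.96 = 86.177 kgf·cm
chain 35/72 = 0.48611 → τ = 86.177·0.48611·0.94 = 39.378 kgf·cm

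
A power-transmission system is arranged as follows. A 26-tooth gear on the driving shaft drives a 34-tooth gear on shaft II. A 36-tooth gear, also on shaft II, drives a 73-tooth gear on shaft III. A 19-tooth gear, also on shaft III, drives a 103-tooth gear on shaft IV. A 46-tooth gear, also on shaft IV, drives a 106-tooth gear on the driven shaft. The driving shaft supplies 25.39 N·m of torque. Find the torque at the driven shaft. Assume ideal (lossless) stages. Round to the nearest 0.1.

841.0 N·m

Gear mesh: ratio = 34/26 = 1.3077; torque at shaft II = 25.39 × 1.3077 = 33.202 N·m.
Gear mesh: ratio = 73/36 = 2.0278; torque at shaft III = 33.202 × 2.0278 = 67.327 N·m.
Gear mesh: ratio = 103/19 = 5.4211; torque at shaft IV = 67.327 × 5.4211 = 364.98 N·m.
Gear mesh: ratio = 106/46 = 2.3043; torque at the driven shaft = 364.98 × 2.3043 = 841.05 N·m.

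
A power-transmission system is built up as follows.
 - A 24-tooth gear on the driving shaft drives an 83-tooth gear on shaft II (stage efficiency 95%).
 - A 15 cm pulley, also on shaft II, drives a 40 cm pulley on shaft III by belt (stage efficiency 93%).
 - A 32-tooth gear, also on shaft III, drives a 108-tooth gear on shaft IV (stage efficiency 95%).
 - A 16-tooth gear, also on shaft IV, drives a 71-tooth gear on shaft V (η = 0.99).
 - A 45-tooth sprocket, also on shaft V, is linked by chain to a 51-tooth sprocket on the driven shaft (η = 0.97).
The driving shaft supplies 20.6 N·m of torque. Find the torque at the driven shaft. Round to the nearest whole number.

2599 N·m

gear mesh 83/24 = 3.4583 → τ = 20.6·3.4583·0.95 = 67.68 N·m
belt 40/15 = 2.6667 → τ = 67.68·2.6667·0.93 = 167.85 N·m
gear mesh 108/32 = 3.375 → τ = 167.85·3.375·0.95 = 538.15 N·m
gear mesh 71/16 = 4.4375 → τ = 538.15·4.4375·0.99 = 2364.2 N·m
chain 51/45 = 1.1333 → τ = 2364.2·1.1333·0.97 = 2599 N·m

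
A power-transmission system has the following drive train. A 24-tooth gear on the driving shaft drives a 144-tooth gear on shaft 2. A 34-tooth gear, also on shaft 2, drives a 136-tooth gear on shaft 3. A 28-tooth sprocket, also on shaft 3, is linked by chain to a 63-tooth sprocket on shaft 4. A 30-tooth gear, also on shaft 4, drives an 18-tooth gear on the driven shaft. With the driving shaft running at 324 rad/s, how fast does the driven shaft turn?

10 rad/s

Gear mesh: ratio = 144/24 = 6, so shaft 2 turns at 324 / 6 = 54 rad/s.
Gear mesh: ratio = 136/34 = 4, so shaft 3 turns at 54 / 4 = 13.5 rad/s.
Chain: ratio = 63/28 = 2.25, so shaft 4 turns at 13.5 / 2.25 = 6 rad/s.
Gear mesh: ratio = 18/30 = 0.6, so the driven shaft turns at 6 / 0.6 = 10 rad/s.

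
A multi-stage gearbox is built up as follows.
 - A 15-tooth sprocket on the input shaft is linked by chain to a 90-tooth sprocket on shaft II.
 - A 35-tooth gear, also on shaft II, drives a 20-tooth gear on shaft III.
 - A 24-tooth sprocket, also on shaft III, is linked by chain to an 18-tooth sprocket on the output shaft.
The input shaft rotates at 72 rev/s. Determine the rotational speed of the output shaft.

the input shaft → shaft II (chain, 90/15): 72 ÷ 6 = 12 rev/s
shaft II → shaft III (gear mesh, 20/35): 12 ÷ 0.57143 = 21 rev/s
shaft III → the output shaft (chain, 18/24): 21 ÷ 0.75 = 28 rev/s

28 rev/s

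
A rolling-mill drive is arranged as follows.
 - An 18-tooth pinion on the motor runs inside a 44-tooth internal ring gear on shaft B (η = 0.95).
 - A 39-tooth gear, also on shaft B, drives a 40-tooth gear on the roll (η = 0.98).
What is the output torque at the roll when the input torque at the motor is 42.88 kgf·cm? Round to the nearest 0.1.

After the internal gear (44/18): 42.88 × 2.4444 × 0.95 = 99.577 kgf·cm
After the gear mesh (40/39): 99.577 × 1.0256 × 0.98 = 100.09 kgf·cm

100.1 kgf·cm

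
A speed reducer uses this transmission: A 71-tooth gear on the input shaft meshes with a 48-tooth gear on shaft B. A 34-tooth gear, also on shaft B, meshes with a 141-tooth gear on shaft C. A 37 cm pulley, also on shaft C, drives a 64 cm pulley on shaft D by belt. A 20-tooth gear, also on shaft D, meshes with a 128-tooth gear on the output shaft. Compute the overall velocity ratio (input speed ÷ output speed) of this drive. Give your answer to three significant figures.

31.0

Each stage contributes driven/driver: gear mesh 48/71 = 0.67606, gear mesh 141/34 = 4.1471, belt 64/37 = 1.7297, gear mesh 128/20 = 6.4.
Overall: 0.67606 × 4.1471 × 1.7297 × 6.4 = 31.037.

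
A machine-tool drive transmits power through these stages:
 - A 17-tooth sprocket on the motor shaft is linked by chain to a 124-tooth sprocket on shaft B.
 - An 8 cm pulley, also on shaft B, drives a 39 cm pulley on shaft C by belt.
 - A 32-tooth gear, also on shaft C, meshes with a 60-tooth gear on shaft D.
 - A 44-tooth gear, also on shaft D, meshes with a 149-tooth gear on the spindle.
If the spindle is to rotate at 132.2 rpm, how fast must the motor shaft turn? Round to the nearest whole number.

Overall ratio R = 7.2941 × 4.875 × 1.875 × 3.3864 = 225.78.
Required input speed = output speed × R = 132.2 × 225.78 = 29848 rpm.

29848 rpm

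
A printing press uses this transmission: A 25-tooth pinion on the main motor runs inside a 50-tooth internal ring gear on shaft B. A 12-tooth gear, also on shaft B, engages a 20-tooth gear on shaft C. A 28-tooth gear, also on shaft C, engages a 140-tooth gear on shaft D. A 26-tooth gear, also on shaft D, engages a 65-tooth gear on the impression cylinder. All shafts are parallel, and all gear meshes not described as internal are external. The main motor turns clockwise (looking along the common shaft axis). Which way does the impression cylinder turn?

the main motor → shaft B: internal mesh, same direction → CW.
shaft B → shaft C: external mesh, 1 reversal → CCW.
shaft C → shaft D: external mesh, 1 reversal → CW.
shaft D → the impression cylinder: external mesh, 1 reversal → CCW.
3 reversals in total — an odd number — so the impression cylinder turns opposite to the main motor.

counterclockwise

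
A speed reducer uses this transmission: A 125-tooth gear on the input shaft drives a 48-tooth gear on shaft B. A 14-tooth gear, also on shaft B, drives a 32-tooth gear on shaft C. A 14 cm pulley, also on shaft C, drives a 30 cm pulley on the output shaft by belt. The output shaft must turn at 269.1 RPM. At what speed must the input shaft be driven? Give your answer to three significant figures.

Overall ratio R = 0.384 × 2.2857 × 2.1429 = 1.8808.
Required input speed = output speed × R = 269.1 × 1.8808 = 506.13 RPM.

506 RPM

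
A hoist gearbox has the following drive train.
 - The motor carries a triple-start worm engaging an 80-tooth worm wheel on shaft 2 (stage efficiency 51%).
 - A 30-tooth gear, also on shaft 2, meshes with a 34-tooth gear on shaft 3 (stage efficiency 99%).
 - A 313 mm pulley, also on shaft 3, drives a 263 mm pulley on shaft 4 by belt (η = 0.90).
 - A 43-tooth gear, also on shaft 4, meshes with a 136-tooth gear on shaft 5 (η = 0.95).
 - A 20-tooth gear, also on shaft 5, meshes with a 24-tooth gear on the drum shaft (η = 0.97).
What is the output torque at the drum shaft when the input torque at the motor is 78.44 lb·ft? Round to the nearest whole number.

worm 80/3 = 26.667 → τ = 78.44·26.667·0.51 = 1066.8 lb·ft
gear mesh 34/30 = 1.1333 → τ = 1066.8·1.1333·0.99 = 1196.9 lb·ft
belt 263/313 = 0.84026 → τ = 1196.9·0.84026·0.90 = 905.16 lb·ft
gear mesh 136/43 = 3.1628 → τ = 905.16·3.1628·0.95 = 2719.7 lb·ft
gear mesh 24/20 = 1.2 → τ = 2719.7·1.2·0.97 = 3165.7 lb·ft

3166 lb·ft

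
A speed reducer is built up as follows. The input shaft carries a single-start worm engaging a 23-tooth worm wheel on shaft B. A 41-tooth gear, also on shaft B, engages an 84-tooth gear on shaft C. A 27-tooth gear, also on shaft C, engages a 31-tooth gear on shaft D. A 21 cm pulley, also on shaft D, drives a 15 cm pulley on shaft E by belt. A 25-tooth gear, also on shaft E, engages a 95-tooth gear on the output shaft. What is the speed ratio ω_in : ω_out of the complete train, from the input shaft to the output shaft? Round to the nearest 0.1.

Each stage contributes driven/driver: worm 23/1 = 23, gear mesh 84/41 = 2.0488, gear mesh 31/27 = 1.1481, belt 15/21 = 0.71429, gear mesh 95/25 = 3.8.
Overall: 23 × 2.0488 × 1.1481 × 0.71429 × 3.8 = 146.85.

146.9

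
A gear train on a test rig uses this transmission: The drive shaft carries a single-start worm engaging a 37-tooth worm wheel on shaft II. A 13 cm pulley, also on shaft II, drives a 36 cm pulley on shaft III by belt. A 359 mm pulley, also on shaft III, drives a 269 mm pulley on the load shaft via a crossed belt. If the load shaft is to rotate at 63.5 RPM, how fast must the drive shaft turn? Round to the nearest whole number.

4875 RPM

Overall ratio R = 37 × 2.7692 × 0.7493 = 76.775.
Required input speed = output speed × R = 63.5 × 76.775 = 4875.2 RPM.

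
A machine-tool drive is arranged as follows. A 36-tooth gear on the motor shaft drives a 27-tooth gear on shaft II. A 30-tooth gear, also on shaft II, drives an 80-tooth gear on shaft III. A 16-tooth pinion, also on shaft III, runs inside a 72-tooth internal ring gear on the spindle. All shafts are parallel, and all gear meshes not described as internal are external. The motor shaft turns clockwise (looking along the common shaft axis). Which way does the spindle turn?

the motor shaft → shaft II: external mesh, 1 reversal → CCW.
shaft II → shaft III: external mesh, 1 reversal → CW.
shaft III → the spindle: internal mesh, same direction → CW.
2 reversals in total — an even number — so the spindle turns the same way as the motor shaft.

clockwise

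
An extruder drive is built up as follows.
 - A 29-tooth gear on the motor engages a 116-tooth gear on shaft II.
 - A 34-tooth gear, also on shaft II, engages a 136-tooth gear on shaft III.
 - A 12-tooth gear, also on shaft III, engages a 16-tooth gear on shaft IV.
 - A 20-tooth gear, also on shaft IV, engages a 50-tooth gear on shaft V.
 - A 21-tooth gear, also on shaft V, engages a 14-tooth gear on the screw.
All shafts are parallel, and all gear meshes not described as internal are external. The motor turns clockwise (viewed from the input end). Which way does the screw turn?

the motor → shaft II: external mesh, 1 reversal → CCW.
shaft II → shaft III: external mesh, 1 reversal → CW.
shaft III → shaft IV: external mesh, 1 reversal → CCW.
shaft IV → shaft V: external mesh, 1 reversal → CW.
shaft V → the screw: external mesh, 1 reversal → CCW.
5 reversals in total — an odd number — so the screw turns opposite to the motor.

anticlockwise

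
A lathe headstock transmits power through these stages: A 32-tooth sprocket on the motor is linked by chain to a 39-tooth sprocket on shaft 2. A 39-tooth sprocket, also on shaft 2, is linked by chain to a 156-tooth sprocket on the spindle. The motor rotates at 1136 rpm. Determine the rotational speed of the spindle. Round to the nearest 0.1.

the motor → shaft 2 (chain, 39/32): 1136 ÷ 1.2188 = 932.1 rpm
shaft 2 → the spindle (chain, 156/39): 932.1 ÷ 4 = 233.03 rpm

233.0 rpm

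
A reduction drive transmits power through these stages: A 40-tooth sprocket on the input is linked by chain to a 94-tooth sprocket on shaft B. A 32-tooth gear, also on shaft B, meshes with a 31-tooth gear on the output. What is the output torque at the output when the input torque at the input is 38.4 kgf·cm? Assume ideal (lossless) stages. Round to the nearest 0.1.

87.4 kgf·cm

After the chain (94/40): 38.4 × 2.35 = 90.24 kgf·cm
After the gear mesh (31/32): 90.24 × 0.96875 = 87.42 kgf·cm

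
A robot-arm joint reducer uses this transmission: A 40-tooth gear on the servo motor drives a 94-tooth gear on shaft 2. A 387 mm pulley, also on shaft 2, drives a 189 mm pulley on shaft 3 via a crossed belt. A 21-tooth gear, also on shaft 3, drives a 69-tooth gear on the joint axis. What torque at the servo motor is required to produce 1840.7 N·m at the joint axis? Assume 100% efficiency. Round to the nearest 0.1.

488.1 N·m

Overall ratio R = 2.35 × 0.48837 × 3.2857 = 3.7709.
Input torque = output torque / R = 1840.7 / 3.7709 = 488.13 N·m.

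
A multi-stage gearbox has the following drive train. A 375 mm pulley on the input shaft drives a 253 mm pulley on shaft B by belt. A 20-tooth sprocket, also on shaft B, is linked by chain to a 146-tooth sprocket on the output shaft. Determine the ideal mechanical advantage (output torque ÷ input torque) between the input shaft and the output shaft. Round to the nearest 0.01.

4.93

Each stage contributes driven/driver: belt 253/375 = 0.67467, chain 146/20 = 7.3.
Overall: 0.67467 × 7.3 = 4.9251.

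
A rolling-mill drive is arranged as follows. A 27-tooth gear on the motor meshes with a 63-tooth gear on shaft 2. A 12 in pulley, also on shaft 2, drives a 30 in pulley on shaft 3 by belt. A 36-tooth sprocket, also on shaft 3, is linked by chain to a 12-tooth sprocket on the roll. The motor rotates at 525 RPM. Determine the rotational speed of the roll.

gear mesh 63/27 = 2.3333 → 525/2.3333 = 225 RPM
belt 30/12 = 2.5 → 225/2.5 = 90 RPM
chain 12/36 = 0.33333 → 90/0.33333 = 270 RPM

270 RPM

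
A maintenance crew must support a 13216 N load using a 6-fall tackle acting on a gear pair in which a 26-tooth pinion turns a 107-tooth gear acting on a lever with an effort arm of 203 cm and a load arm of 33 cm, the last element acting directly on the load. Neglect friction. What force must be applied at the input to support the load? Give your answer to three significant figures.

Block-and-tackle MA = number of supporting rope parts = 6.
Gear pair MA = 107/26 = 4.1154.
Lever MA = effort arm / load arm = 203/33 = 6.1515.
Combined ideal MA = 6 × 4.1154 × 6.1515 = 151.9.
Effort = load / MA = 13216 / 151.9 = 87.007 N.

87.0 N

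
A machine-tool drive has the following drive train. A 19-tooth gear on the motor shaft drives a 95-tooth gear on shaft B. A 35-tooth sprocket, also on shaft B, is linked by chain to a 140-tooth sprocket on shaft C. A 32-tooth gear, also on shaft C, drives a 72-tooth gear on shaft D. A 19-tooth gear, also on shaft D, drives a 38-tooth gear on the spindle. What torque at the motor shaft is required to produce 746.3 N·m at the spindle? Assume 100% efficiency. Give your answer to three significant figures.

8.29 N·m

Overall ratio R = 5 × 4 × 2.25 × 2 = 90.
Input torque = output torque / R = 746.3 / 90 = 8.2922 N·m.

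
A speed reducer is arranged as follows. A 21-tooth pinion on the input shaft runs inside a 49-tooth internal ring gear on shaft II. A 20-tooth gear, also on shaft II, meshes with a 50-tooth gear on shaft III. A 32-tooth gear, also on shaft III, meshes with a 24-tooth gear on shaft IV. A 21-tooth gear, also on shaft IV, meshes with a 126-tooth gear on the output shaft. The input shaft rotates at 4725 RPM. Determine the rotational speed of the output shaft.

Internal gear: ratio = 49/21 = 2.3333, so shaft II turns at 4725 / 2.3333 = 2025 RPM.
Gear mesh: ratio = 50/20 = 2.5, so shaft III turns at 2025 / 2.5 = 810 RPM.
Gear mesh: ratio = 24/32 = 0.75, so shaft IV turns at 810 / 0.75 = 1080 RPM.
Gear mesh: ratio = 126/21 = 6, so the output shaft turns at 1080 / 6 = 180 RPM.

180 RPM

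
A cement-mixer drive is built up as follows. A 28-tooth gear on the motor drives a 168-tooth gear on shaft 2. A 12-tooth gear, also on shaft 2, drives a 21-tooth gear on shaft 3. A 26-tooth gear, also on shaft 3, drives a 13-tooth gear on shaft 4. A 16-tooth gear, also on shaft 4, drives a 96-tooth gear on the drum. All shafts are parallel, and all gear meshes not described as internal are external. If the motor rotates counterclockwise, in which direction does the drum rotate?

counterclockwise

the motor → shaft 2: external mesh, 1 reversal → CW.
shaft 2 → shaft 3: external mesh, 1 reversal → CCW.
shaft 3 → shaft 4: external mesh, 1 reversal → CW.
shaft 4 → the drum: external mesh, 1 reversal → CCW.
4 reversals in total — an even number — so the drum turns the same way as the motor.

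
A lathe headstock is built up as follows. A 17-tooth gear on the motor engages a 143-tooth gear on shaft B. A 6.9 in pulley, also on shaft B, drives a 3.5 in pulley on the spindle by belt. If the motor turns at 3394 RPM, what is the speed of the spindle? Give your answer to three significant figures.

Gear mesh: ratio = 143/17 = 8.4118, so shaft B turns at 3394 / 8.4118 = 403.48 RPM.
Belt: ratio = 3.5/6.9 = 0.50725, so the spindle turns at 403.48 / 0.50725 = 795.44 RPM.

795 RPM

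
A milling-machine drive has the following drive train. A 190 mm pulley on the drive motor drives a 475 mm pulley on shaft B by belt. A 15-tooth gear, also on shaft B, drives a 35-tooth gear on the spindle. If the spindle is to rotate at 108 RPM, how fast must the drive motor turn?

630 RPM

Overall ratio R = 2.5 × 2.3333 = 5.8333.
Required input speed = output speed × R = 108 × 5.8333 = 630 RPM.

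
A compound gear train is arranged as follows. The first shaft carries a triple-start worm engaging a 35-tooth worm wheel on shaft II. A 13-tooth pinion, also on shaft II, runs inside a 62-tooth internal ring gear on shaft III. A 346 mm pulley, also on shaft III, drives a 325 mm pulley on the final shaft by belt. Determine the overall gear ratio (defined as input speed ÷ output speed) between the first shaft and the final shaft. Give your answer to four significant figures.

52.26

Each stage contributes driven/driver: worm 35/3 = 11.667, internal gear 62/13 = 4.7692, belt 325/346 = 0.93931.
Overall: 11.667 × 4.7692 × 0.93931 = 52.264.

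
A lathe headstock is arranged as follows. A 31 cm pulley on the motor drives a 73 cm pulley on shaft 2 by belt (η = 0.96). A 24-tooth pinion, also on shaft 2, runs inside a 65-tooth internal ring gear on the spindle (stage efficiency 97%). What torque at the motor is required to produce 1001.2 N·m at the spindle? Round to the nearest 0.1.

168.6 N·m

Overall ratio R = 2.3548 × 2.7083 = 6.3777; overall efficiency η = 0.96 × 0.97 = 0.9312.
Input torque = output torque / (R × η) = 1001.2 / (6.3777 × 0.9312) = 168.58 N·m.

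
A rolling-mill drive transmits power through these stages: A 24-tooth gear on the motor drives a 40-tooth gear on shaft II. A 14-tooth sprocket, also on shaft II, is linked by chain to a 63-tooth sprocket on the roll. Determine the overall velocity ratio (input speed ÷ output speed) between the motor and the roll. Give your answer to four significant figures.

7.500

Each stage contributes driven/driver: gear mesh 40/24 = 1.6667, chain 63/14 = 4.5.
Overall: 1.6667 × 4.5 = 7.5.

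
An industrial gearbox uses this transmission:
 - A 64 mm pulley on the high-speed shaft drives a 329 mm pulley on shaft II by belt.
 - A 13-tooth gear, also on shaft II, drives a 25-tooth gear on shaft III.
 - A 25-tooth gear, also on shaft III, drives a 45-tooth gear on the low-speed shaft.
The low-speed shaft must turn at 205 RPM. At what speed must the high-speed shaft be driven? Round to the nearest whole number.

Overall ratio R = 5.1406 × 1.9231 × 1.8 = 17.794.
Required input speed = output speed × R = 205 × 17.794 = 3647.9 RPM.

3648 RPM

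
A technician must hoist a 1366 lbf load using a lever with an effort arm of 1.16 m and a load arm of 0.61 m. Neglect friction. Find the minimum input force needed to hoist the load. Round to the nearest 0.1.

718.3 lbf

Lever MA = effort arm / load arm = 1.16/0.61 = 1.9016.
Effort = load / MA = 1366 / 1.9016 = 718.33 lbf.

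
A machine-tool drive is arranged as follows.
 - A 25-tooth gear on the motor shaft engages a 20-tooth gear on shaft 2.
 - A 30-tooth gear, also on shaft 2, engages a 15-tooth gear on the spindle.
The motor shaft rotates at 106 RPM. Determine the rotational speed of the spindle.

265 RPM

gear mesh 20/25 = 0.8 → 106/0.8 = 132.5 RPM
gear mesh 15/30 = 0.5 → 132.5/0.5 = 265 RPM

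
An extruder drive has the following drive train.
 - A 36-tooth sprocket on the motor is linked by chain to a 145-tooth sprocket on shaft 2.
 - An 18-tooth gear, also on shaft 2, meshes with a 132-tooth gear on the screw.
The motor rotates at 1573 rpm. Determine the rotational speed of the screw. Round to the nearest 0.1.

Chain: ratio = 145/36 = 4.0278, so shaft 2 turns at 1573 / 4.0278 = 390.54 rpm.
Gear mesh: ratio = 132/18 = 7.3333, so the screw turns at 390.54 / 7.3333 = 53.255 rpm.

53.3 rpm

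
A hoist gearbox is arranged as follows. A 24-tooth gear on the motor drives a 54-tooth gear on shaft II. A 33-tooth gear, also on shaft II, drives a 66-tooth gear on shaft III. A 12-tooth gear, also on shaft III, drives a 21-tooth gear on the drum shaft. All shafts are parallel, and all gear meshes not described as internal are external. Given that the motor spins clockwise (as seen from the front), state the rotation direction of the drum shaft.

counterclockwise

the motor → shaft II: external mesh, 1 reversal → CCW.
shaft II → shaft III: external mesh, 1 reversal → CW.
shaft III → the drum shaft: external mesh, 1 reversal → CCW.
3 reversals in total — an odd number — so the drum shaft turns opposite to the motor.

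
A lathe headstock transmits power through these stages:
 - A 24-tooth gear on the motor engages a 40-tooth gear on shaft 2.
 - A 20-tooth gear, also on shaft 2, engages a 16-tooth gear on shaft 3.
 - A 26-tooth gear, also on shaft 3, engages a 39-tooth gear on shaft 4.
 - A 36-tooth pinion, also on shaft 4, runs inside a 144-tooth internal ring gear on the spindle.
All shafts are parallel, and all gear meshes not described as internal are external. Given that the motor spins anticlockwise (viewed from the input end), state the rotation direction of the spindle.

the motor → shaft 2: external mesh, 1 reversal → CW.
shaft 2 → shaft 3: external mesh, 1 reversal → CCW.
shaft 3 → shaft 4: external mesh, 1 reversal → CW.
shaft 4 → the spindle: internal mesh, same direction → CW.
3 reversals in total — an odd number — so the spindle turns opposite to the motor.

clockwise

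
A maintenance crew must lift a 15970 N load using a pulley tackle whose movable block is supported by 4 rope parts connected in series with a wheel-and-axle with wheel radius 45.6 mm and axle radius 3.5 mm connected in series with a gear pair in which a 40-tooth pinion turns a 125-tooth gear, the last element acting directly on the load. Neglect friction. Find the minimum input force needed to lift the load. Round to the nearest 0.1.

Block-and-tackle MA = number of supporting rope parts = 4.
Wheel-and-axle MA = R/r = 45.6/3.5 = 13.029.
Gear pair MA = 125/40 = 3.125.
Combined ideal MA = 4 × 13.029 × 3.125 = 162.86.
Effort = load / MA = 15970 / 162.86 = 98.061 N.

98.1 N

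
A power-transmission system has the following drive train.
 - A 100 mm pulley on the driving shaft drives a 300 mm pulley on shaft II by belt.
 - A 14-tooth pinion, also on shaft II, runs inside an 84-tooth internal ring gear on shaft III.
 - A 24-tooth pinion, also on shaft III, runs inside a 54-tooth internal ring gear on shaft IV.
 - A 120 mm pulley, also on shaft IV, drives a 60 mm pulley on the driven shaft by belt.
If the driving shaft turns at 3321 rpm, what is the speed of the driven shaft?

belt 300/100 = 3 → 3321/3 = 1107 rpm
internal gear 84/14 = 6 → 1107/6 = 184.5 rpm
internal gear 54/24 = 2.25 → 184.5/2.25 = 82 rpm
belt 60/120 = 0.5 → 82/0.5 = 164 rpm

164 rpm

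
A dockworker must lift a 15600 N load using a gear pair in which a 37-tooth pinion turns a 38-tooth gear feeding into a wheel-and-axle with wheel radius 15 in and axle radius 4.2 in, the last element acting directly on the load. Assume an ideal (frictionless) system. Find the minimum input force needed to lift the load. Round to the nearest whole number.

4253 N

Gear pair MA = 38/37 = 1.027.
Wheel-and-axle MA = R/r = 15/4.2 = 3.5714.
Combined ideal MA = 1.027 × 3.5714 = 3.668.
Effort = load / MA = 15600 / 3.668 = 4253.1 N.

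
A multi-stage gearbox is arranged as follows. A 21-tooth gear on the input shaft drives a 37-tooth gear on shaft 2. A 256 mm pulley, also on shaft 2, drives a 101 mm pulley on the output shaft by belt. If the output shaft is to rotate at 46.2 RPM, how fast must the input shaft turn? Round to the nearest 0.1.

32.1 RPM

Overall ratio R = 1.7619 × 0.39453 = 0.69513.
Required input speed = output speed × R = 46.2 × 0.69513 = 32.115 RPM.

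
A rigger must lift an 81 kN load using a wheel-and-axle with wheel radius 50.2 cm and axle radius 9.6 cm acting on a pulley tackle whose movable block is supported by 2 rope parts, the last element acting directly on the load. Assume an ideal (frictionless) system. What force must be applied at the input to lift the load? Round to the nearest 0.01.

Wheel-and-axle MA = R/r = 50.2/9.6 = 5.2292.
Block-and-tackle MA = number of supporting rope parts = 2.
Combined ideal MA = 5.2292 × 2 = 10.458.
Effort = load / MA = 81 / 10.458 = 7.745 kN.

7.75 kN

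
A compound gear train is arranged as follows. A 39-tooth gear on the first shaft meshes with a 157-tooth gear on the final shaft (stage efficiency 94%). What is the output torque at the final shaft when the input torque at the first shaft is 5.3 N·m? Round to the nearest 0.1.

20.1 N·m

gear mesh 157/39 = 4.0256 → τ = 5.3·4.0256·0.94 = 20.056 N·m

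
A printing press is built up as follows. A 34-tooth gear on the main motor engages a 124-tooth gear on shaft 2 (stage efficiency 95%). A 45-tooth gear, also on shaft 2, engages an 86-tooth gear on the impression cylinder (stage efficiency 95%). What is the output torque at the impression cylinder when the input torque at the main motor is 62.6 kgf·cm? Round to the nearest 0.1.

Gear mesh: ratio = 124/34 = 3.6471; torque at shaft 2 = 62.6 × 3.6471 × 0.95 = 216.89 kgf·cm.
Gear mesh: ratio = 86/45 = 1.9111; torque at the impression cylinder = 216.89 × 1.9111 × 0.95 = 393.78 kgf·cm.

393.8 kgf·cm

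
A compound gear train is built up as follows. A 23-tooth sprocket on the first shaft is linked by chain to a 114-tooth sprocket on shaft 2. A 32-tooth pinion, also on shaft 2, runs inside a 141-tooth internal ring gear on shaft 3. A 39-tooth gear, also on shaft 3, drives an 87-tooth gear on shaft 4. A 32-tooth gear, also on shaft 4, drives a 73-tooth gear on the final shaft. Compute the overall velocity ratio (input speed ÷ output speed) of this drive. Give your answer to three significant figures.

Each stage contributes driven/driver: chain 114/23 = 4.9565, internal gear 141/32 = 4.4062, gear mesh 87/39 = 2.2308, gear mesh 73/32 = 2.2812.
Overall: 4.9565 × 4.4062 × 2.2308 × 2.2812 = 111.14.

111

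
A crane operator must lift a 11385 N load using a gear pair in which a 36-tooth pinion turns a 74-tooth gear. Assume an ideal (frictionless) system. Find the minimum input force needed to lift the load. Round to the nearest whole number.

Gear pair MA = 74/36 = 2.0556.
Effort = load / MA = 11385 / 2.0556 = 5538.6 N.

5539 N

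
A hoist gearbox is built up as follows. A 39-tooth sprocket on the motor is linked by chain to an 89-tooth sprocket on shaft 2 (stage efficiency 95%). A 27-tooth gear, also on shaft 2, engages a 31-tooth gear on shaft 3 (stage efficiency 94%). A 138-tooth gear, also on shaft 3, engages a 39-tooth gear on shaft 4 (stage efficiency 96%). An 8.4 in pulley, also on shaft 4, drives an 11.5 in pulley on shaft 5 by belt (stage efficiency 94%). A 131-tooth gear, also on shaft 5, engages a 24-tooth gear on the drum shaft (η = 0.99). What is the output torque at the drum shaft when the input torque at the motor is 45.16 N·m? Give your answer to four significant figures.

6.691 N·m

Chain: ratio = 89/39 = 2.2821; torque at shaft 2 = 45.16 × 2.2821 × 0.95 = 97.905 N·m.
Gear mesh: ratio = 31/27 = 1.1481; torque at shaft 3 = 97.905 × 1.1481 × 0.94 = 105.66 N·m.
Gear mesh: ratio = 39/138 = 0.28261; torque at shaft 4 = 105.66 × 0.28261 × 0.96 = 28.667 N·m.
Belt: ratio = 11.5/8.4 = 1.369; torque at shaft 5 = 28.667 × 1.369 × 0.94 = 36.892 N·m.
Gear mesh: ratio = 24/131 = 0.18321; torque at the drum shaft = 36.892 × 0.18321 × 0.99 = 6.6912 N·m.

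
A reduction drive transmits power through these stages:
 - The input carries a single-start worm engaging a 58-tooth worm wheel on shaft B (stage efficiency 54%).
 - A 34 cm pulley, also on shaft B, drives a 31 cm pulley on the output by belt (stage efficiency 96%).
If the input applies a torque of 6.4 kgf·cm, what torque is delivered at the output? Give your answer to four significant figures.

Worm: ratio = 58/1 = 58; torque at shaft B = 6.4 × 58 × 0.54 = 200.45 kgf·cm.
Belt: ratio = 31/34 = 0.91176; torque at the output = 200.45 × 0.91176 × 0.96 = 175.45 kgf·cm.

175.5 kgf·cm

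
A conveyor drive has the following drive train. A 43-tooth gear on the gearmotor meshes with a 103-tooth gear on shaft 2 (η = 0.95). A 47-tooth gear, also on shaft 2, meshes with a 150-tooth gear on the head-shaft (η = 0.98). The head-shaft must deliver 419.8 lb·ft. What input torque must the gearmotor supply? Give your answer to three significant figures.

Overall ratio R = 2.3953 × 3.1915 = 7.6447; overall efficiency η = 0.95 × 0.98 = 0.9310.
Input torque = output torque / (R × η) = 419.8 / (7.6447 × 0.9310) = 58.984 lb·ft.

59.0 lb·ft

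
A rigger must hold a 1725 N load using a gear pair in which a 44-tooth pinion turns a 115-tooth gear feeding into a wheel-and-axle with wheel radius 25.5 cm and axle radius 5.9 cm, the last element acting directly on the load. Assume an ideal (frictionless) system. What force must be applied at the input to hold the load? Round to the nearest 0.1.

152.7 N

Gear pair MA = 115/44 = 2.6136.
Wheel-and-axle MA = R/r = 25.5/5.9 = 4.322.
Combined ideal MA = 2.6136 × 4.322 = 11.296.
Effort = load / MA = 1725 / 11.296 = 152.71 N.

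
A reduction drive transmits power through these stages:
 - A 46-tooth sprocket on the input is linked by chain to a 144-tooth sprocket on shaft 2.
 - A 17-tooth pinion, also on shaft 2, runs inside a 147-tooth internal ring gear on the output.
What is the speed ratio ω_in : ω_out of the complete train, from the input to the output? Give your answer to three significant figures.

Each stage contributes driven/driver: chain 144/46 = 3.1304, internal gear 147/17 = 8.6471.
Overall: 3.1304 × 8.6471 = 27.069.

27.1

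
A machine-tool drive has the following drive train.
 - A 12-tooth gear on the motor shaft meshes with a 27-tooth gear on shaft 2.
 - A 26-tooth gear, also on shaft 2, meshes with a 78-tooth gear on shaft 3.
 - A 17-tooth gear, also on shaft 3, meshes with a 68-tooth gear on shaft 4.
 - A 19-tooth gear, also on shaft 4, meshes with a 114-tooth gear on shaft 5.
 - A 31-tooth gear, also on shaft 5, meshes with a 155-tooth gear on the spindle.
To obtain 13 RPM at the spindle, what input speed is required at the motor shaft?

10530 RPM

Overall ratio R = 2.25 × 3 × 4 × 6 × 5 = 810.
Required input speed = output speed × R = 13 × 810 = 10530 RPM.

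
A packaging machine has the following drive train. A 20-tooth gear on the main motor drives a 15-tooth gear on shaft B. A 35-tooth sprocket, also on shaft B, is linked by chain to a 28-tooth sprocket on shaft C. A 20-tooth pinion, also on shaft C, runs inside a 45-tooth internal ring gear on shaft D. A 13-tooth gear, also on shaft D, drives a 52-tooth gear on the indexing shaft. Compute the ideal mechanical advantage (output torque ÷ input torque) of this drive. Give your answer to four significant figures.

5.400

Each stage contributes driven/driver: gear mesh 15/20 = 0.75, chain 28/35 = 0.8, internal gear 45/20 = 2.25, gear mesh 52/13 = 4.
Overall: 0.75 × 0.8 × 2.25 × 4 = 5.4.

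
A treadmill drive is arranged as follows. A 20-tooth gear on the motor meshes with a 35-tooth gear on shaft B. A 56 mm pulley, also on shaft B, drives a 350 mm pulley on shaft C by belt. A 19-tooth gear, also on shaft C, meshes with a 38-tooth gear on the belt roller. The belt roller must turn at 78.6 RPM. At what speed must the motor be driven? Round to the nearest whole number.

Overall ratio R = 1.75 × 6.25 × 2 = 21.875.
Required input speed = output speed × R = 78.6 × 21.875 = 1719.4 RPM.

1719 RPM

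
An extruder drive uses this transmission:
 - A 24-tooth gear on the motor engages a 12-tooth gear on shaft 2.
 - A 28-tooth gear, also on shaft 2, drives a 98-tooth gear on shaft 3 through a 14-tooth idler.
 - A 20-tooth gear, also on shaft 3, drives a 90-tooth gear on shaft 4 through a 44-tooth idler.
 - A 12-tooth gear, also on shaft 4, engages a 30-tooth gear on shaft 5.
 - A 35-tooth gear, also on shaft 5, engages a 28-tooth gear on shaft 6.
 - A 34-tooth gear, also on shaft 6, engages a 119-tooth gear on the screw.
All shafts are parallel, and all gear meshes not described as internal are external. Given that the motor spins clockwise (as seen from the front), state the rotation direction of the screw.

clockwise

the motor → shaft 2: external mesh, 1 reversal → CCW.
shaft 2 → shaft 3: driver → idler → driven is 2 external meshes, 2 reversals → CCW.
shaft 3 → shaft 4: driver → idler → driven is 2 external meshes, 2 reversals → CCW.
shaft 4 → shaft 5: external mesh, 1 reversal → CW.
shaft 5 → shaft 6: external mesh, 1 reversal → CCW.
shaft 6 → the screw: external mesh, 1 reversal → CW.
8 reversals in total — an even number — so the screw turns the same way as the motor.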